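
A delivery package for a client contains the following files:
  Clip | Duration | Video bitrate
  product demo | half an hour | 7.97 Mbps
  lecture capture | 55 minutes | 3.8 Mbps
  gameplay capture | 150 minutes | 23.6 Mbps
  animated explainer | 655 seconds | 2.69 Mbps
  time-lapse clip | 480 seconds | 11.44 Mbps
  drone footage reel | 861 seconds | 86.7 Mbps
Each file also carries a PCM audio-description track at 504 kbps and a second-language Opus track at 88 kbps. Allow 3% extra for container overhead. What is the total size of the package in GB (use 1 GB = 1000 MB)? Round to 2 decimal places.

42.58 GB

Audio total: 504 + 88 = 592 kbps = 0.592 Mbps.
product demo: 8.562 Mbps × 1800 s × 1.03 = 15873.9 Mb
lecture capture: 4.392 Mbps × 3300 s × 1.03 = 14928.4 Mb
gameplay capture: 24.192 Mbps × 9000 s × 1.03 = 224259.8 Mb
animated explainer: 3.282 Mbps × 655 s × 1.03 = 2214.2 Mb
time-lapse clip: 12.032 Mbps × 480 s × 1.03 = 5948.6 Mb
drone footage reel: 87.292 Mbps × 861 s × 1.03 = 77413.2 Mb
Total: 340638.2 Mb = 42579.8 MB.
= 42.58 GB.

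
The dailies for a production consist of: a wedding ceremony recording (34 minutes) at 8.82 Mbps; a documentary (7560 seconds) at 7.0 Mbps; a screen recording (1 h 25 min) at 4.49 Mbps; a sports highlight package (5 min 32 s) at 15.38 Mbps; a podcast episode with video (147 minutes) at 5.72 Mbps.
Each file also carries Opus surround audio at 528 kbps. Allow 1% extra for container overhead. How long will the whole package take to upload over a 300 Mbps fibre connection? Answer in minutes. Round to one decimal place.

Audio: 528 kbps = 0.528 Mbps.
wedding ceremony recording: 9.348 Mbps × 2040 s × 1.01 = 19260.6 Mb
documentary: 7.528 Mbps × 7560 s × 1.01 = 57480.8 Mb
screen recording: 5.018 Mbps × 5100 s × 1.01 = 25847.7 Mb
sports highlight package: 15.908 Mbps × 332 s × 1.01 = 5334.3 Mb
podcast episode with video: 6.248 Mbps × 8820 s × 1.01 = 55658.4 Mb
Total: 163581.8 Mb = 20447.7 MB.
At 300 Mbps: 163581.8 / 300 = 545 s ≈ 9.09 minutes.

9.1 minutes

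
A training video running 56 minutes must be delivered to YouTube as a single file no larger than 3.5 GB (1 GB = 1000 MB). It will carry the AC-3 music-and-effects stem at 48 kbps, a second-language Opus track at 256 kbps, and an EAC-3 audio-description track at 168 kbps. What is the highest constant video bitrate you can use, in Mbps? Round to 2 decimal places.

Budget: 3.5 GB = 28000.0 Mb.
56 min = 3360 s
Total bitrate budget: 28000.0 Mb / 3360 s = 8.333 Mbps.
Audio total: 48 + 256 + 168 = 472 kbps = 0.472 Mbps.
Video: 8.333 − 0.472 = 7.861 Mbps.

7.86 Mbps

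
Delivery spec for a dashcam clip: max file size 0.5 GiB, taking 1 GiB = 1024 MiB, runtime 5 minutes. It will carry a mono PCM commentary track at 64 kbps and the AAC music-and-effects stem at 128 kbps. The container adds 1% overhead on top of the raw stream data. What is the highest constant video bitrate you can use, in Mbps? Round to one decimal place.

Budget: 0.5 GiB = 4295.0 Mb.
Stream payload after overhead: 4295.0 / 1.01 = 4252.4 Mb.
5 min = 300 s
Total bitrate budget: 4252.4 Mb / 300 s = 14.175 Mbps.
Audio total: 64 + 128 = 192 kbps = 0.192 Mbps.
Video: 14.175 − 0.192 = 13.983 Mbps.

14.0 Mbps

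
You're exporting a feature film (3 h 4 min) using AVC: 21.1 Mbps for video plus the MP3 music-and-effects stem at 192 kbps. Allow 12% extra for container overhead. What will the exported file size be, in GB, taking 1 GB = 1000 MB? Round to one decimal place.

32.9 GB

3 h 4 min = 184 min = 11040 s
Audio: 192 kbps = 0.192 Mbps.
Total bitrate: 21.1 + 0.192 = 21.292 Mbps.
Stream data: 21.292 Mbps × 11040 s = 235063.7 Mb.
With 12% container overhead: ×1.12.
263,271 Mb ÷ 8 = 32,909 MB → 32.91 GB.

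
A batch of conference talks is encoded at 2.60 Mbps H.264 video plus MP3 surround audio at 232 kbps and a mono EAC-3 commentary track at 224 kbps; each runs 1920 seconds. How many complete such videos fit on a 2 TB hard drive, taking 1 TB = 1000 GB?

2726

Audio total: 232 + 224 = 456 kbps = 0.456 Mbps.
Total bitrate: 3.056 Mbps.
Per item: 3.056 Mbps × 1920 s = 5,868 Mb = 733.4 MB.
Capacity: 2 TB = 16,000,000 Mb; 2726.88 items → 2726 complete.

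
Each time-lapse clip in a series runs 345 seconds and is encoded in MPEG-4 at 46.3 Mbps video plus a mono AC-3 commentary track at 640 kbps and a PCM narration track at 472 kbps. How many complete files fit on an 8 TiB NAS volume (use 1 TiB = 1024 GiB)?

4302

Audio total: 640 + 472 = 1112 kbps = 1.112 Mbps.
Total bitrate: 47.412 Mbps.
Per item: 47.412 Mbps × 345 s = 16,357 Mb = 2,045 MB.
Capacity: 8 TiB = 70,368,744 Mb; 4302.02 items → 4302 complete.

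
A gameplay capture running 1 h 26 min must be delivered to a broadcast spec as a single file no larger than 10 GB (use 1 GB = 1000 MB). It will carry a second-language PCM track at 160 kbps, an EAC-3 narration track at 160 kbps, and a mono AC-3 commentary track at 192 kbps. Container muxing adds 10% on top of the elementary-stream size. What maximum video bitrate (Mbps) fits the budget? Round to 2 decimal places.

13.58 Mbps

Budget: 10 GB = 80000.0 Mb.
Stream payload after overhead: 80000.0 / 1.10 = 72727.3 Mb.
1 h 26 min = 86 min = 5160 s
Total bitrate budget: 72727.3 Mb / 5160 s = 14.094 Mbps.
Audio total: 160 + 160 + 192 = 512 kbps = 0.512 Mbps.
Video: 14.094 − 0.512 = 13.582 Mbps.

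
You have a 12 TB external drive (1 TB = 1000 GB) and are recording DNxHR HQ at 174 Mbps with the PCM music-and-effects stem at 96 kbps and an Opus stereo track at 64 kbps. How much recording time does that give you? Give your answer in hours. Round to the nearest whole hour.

153 hours

Audio total: 96 + 64 = 160 kbps = 0.160 Mbps.
Total bitrate: 174 + 0.160 = 174.160 Mbps.
Capacity: 12 TB = 96,000,000 Mb.
Recording time: 96,000,000 / 174.160 = 551,217 s ≈ 153 hours.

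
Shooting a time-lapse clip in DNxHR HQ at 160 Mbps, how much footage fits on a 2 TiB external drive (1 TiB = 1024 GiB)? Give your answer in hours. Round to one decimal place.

30.5 hours

Capacity: 2 TiB = 17,592,186 Mb.
Recording time: 17,592,186 / 160.000 = 109,951 s ≈ 30.5 hours.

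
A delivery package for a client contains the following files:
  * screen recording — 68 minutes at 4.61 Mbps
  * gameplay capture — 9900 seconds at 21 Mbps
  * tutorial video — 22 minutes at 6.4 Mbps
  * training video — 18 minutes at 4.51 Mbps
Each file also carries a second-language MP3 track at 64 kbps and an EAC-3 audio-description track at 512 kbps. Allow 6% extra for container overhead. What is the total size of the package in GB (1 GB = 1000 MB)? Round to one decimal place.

Audio total: 64 + 512 = 576 kbps = 0.576 Mbps.
screen recording: 5.186 Mbps × 4080 s × 1.06 = 22428.4 Mb
gameplay capture: 21.576 Mbps × 9900 s × 1.06 = 226418.5 Mb
tutorial video: 6.976 Mbps × 1320 s × 1.06 = 9760.8 Mb
training video: 5.086 Mbps × 1080 s × 1.06 = 5822.5 Mb
Total: 264430.2 Mb = 33053.8 MB.
= 33.05 GB.

33.1 GB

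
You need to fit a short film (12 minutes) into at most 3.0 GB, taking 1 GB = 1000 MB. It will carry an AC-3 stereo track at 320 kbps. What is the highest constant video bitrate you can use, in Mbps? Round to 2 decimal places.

Budget: 3.0 GB = 24000.0 Mb.
12 min = 720 s
Total bitrate budget: 24000.0 Mb / 720 s = 33.333 Mbps.
Audio: 320 kbps = 0.320 Mbps.
Video: 33.333 − 0.320 = 33.013 Mbps.

33.01 Mbps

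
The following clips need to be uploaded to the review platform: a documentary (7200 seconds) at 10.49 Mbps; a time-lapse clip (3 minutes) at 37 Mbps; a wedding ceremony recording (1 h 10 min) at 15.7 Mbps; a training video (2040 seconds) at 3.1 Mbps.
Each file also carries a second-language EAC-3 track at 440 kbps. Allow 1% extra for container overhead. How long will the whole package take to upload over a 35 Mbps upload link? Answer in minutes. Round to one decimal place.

77.2 minutes

Audio: 440 kbps = 0.440 Mbps.
documentary: 10.930 Mbps × 7200 s × 1.01 = 79483.0 Mb
time-lapse clip: 37.440 Mbps × 180 s × 1.01 = 6806.6 Mb
wedding ceremony recording: 16.140 Mbps × 4200 s × 1.01 = 68465.9 Mb
training video: 3.540 Mbps × 2040 s × 1.01 = 7293.8 Mb
Total: 162049.2 Mb = 20256.2 MB.
At 35 Mbps: 162049.2 / 35 = 4630 s ≈ 77.2 minutes.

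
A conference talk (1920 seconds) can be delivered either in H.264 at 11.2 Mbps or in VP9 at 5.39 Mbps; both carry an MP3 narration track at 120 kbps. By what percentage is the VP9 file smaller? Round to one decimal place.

Audio: 120 kbps = 0.120 Mbps.
H.264: 11.320 Mbps × 1920 s = 21734.4 Mb = 2.530 GiB.
VP9: 5.510 Mbps × 1920 s = 10579.2 Mb = 1.232 GiB.
Reduction: (1 − 1.232/2.530) × 100 = 51.33%.

51.3%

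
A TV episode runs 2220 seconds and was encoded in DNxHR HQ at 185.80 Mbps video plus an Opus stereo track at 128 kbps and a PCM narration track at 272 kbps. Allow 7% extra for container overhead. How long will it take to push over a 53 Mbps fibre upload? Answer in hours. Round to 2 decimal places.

Audio total: 128 + 272 = 400 kbps = 0.400 Mbps.
Total bitrate: 186.200 Mbps.
File: 186.200 Mbps × 2220 s = 413364.0 Mb.
With 7% container overhead: ×1.07. → 442299.5 Mb.
At 53 Mbps: 442299.5 / 53 = 8345.3 s ≈ 2.32 hours.

2.32 hours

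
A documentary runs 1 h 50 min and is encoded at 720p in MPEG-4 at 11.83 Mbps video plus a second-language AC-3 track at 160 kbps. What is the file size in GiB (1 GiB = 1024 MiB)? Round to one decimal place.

9.2 GiB

1 h 50 min = 110 min = 6600 s
Audio: 160 kbps = 0.160 Mbps.
Total bitrate: 11.83 + 0.160 = 11.990 Mbps.
Stream data: 11.990 Mbps × 6600 s = 79134.0 Mb.
79,134 Mb = 9,891,750,000 bytes ÷ 1,073,741,824 = 9.212 GiB.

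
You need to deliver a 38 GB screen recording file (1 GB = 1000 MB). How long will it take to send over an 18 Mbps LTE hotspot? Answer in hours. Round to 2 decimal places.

4.69 hours

File: 38 GB = 304000.0 Mb.
At 18 Mbps: 304000.0 / 18 = 16888.9 s ≈ 4.69 hours.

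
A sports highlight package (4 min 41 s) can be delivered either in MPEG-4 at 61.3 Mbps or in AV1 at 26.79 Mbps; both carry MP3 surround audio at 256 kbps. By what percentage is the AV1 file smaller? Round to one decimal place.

56.1%

4 min 41 s = 281 s
Audio: 256 kbps = 0.256 Mbps.
MPEG-4: 61.556 Mbps × 281 s = 17297.2 Mb = 2.162 GB.
AV1: 27.046 Mbps × 281 s = 7599.9 Mb = 0.950 GB.
Reduction: (1 − 0.950/2.162) × 100 = 56.06%.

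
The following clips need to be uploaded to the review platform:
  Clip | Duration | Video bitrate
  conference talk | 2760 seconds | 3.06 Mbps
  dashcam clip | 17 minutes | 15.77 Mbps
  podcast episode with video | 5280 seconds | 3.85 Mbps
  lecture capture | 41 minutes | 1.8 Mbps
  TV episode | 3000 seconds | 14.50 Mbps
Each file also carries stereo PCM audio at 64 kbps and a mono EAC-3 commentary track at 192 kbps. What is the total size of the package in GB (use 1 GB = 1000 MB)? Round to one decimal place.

12.1 GB

Audio total: 64 + 192 = 256 kbps = 0.256 Mbps.
conference talk: 3.316 Mbps × 2760 s = 9152.2 Mb
dashcam clip: 16.026 Mbps × 1020 s = 16346.5 Mb
podcast episode with video: 4.106 Mbps × 5280 s = 21679.7 Mb
lecture capture: 2.056 Mbps × 2460 s = 5057.8 Mb
TV episode: 14.756 Mbps × 3000 s = 44268.0 Mb
Total: 96504.1 Mb = 12063.0 MB.
= 12.06 GB.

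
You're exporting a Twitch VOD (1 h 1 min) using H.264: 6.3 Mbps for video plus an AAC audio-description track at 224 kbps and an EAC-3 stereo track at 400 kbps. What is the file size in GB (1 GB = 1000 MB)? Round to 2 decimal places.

1 h 1 min = 61 min = 3660 s
Audio total: 224 + 400 = 624 kbps = 0.624 Mbps.
Total bitrate: 6.3 + 0.624 = 6.924 Mbps.
Stream data: 6.924 Mbps × 3660 s = 25341.8 Mb.
25,342 Mb ÷ 8 = 3,168 MB → 3.168 GB.

3.17 GB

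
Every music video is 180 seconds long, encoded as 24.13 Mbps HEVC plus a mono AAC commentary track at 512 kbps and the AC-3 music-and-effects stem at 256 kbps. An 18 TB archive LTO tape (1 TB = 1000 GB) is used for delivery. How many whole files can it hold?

32131

Audio total: 512 + 256 = 768 kbps = 0.768 Mbps.
Total bitrate: 24.898 Mbps.
Per item: 24.898 Mbps × 180 s = 4,482 Mb = 560.2 MB.
Capacity: 18 TB = 144,000,000 Mb; 32131.09 items → 32131 complete.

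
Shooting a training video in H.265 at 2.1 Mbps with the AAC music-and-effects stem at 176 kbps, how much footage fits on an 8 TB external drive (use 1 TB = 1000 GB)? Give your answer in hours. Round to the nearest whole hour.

7811 hours

Audio: 176 kbps = 0.176 Mbps.
Total bitrate: 2.1 + 0.176 = 2.276 Mbps.
Capacity: 8 TB = 64,000,000 Mb.
Recording time: 64,000,000 / 2.276 = 28,119,508 s ≈ 7,811 hours.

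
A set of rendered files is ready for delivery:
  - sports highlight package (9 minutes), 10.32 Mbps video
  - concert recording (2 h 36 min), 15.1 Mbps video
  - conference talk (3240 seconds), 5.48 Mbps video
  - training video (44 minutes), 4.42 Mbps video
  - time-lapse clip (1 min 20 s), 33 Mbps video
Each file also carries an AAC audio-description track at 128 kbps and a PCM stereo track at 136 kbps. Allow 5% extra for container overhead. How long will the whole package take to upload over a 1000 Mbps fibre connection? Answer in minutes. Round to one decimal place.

3.2 minutes

Audio total: 128 + 136 = 264 kbps = 0.264 Mbps.
sports highlight package: 10.584 Mbps × 540 s × 1.05 = 6001.1 Mb
concert recording: 15.364 Mbps × 9360 s × 1.05 = 150997.4 Mb
conference talk: 5.744 Mbps × 3240 s × 1.05 = 19541.1 Mb
training video: 4.684 Mbps × 2640 s × 1.05 = 12984.0 Mb
time-lapse clip: 33.264 Mbps × 80 s × 1.05 = 2794.2 Mb
Total: 192317.8 Mb = 24039.7 MB.
At 1000 Mbps: 192317.8 / 1000 = 192 s ≈ 3.21 minutes.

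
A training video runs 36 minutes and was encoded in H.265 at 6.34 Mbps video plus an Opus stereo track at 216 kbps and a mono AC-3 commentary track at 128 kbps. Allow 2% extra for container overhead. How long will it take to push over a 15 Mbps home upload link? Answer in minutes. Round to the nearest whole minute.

16 minutes

36 min = 2160 s
Audio total: 216 + 128 = 344 kbps = 0.344 Mbps.
Total bitrate: 6.684 Mbps.
File: 6.684 Mbps × 2160 s = 14437.4 Mb.
With 2% container overhead: ×1.02. → 14726.2 Mb.
At 15 Mbps: 14726.2 / 15 = 981.7 s ≈ 16.4 minutes.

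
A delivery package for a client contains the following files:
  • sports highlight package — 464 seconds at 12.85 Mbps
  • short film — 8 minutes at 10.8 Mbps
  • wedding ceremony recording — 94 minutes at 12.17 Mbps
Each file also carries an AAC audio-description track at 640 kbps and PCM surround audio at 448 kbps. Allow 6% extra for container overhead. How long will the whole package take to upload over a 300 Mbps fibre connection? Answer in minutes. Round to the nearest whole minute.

5 minutes

Audio total: 640 + 448 = 1088 kbps = 1.088 Mbps.
sports highlight package: 13.938 Mbps × 464 s × 1.06 = 6855.3 Mb
short film: 11.888 Mbps × 480 s × 1.06 = 6048.6 Mb
wedding ceremony recording: 13.258 Mbps × 5640 s × 1.06 = 79261.6 Mb
Total: 92165.5 Mb = 11520.7 MB.
At 300 Mbps: 92165.5 / 300 = 307 s ≈ 5.12 minutes.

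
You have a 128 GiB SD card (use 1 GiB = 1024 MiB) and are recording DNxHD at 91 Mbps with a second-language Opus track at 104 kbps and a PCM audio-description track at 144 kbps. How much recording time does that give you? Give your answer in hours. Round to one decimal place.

3.3 hours

Audio total: 104 + 144 = 248 kbps = 0.248 Mbps.
Total bitrate: 91 + 0.248 = 91.248 Mbps.
Capacity: 128 GiB = 1,099,512 Mb.
Recording time: 1,099,512 / 91.248 = 12,050 s ≈ 3.35 hours.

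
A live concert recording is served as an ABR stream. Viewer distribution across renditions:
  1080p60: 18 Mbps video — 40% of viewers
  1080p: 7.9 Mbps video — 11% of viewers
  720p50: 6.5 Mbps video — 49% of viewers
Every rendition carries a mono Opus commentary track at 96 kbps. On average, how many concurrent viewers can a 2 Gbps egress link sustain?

176

Audio: 96 kbps = 0.096 Mbps.
Average per-viewer bitrate: 0.40×18.096 + 0.11×7.996 + 0.49×6.596 = 11.350 Mbps.
2 Gbps = 2,000 Mbps; 2,000 / 11.350 = 176.21 → 176.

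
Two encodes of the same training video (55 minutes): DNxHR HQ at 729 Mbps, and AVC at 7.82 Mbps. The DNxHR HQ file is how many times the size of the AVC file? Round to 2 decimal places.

55 min = 3300 s
DNxHR HQ: 729.000 Mbps × 3300 s = 2405700.0 Mb = 280.060 GiB.
AVC: 7.820 Mbps × 3300 s = 25806.0 Mb = 3.004 GiB.
Ratio: 280.060 / 3.004 = 93.223.

93.22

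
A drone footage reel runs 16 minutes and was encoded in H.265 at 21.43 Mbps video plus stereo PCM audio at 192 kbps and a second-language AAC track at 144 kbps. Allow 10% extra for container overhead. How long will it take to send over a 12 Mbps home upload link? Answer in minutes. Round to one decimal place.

16 min = 960 s
Audio total: 192 + 144 = 336 kbps = 0.336 Mbps.
Total bitrate: 21.766 Mbps.
File: 21.766 Mbps × 960 s = 20895.4 Mb.
With 10% container overhead: ×1.10. → 22984.9 Mb.
At 12 Mbps: 22984.9 / 12 = 1915.4 s ≈ 31.9 minutes.

31.9 minutes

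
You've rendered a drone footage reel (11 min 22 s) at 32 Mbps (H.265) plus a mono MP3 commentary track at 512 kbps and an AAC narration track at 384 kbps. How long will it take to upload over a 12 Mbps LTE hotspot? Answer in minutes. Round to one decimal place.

11 min 22 s = 682 s
Audio total: 512 + 384 = 896 kbps = 0.896 Mbps.
Total bitrate: 32.896 Mbps.
File: 32.896 Mbps × 682 s = 22435.1 Mb.
At 12 Mbps: 22435.1 / 12 = 1869.6 s ≈ 31.2 minutes.

31.2 minutes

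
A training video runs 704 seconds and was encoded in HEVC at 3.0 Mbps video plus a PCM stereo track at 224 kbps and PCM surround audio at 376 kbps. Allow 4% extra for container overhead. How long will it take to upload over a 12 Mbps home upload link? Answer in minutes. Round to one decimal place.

3.7 minutes

Audio total: 224 + 376 = 600 kbps = 0.600 Mbps.
Total bitrate: 3.600 Mbps.
File: 3.600 Mbps × 704 s = 2534.4 Mb.
With 4% container overhead: ×1.04. → 2635.8 Mb.
At 12 Mbps: 2635.8 / 12 = 219.6 s ≈ 3.66 minutes.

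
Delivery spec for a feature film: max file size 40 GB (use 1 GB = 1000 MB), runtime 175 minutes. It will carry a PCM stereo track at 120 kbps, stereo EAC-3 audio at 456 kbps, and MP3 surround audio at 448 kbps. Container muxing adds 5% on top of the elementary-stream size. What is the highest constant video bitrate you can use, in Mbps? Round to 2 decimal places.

Budget: 40 GB = 320000.0 Mb.
Stream payload after overhead: 320000.0 / 1.05 = 304761.9 Mb.
175 min = 10500 s
Total bitrate budget: 304761.9 Mb / 10500 s = 29.025 Mbps.
Audio total: 120 + 456 + 448 = 1024 kbps = 1.024 Mbps.
Video: 29.025 − 1.024 = 28.001 Mbps.

28.00 Mbps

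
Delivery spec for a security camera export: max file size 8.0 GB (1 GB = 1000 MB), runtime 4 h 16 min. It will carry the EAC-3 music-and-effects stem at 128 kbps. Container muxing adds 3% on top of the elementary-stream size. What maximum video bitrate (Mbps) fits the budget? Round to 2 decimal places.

3.92 Mbps

Budget: 8.0 GB = 64000.0 Mb.
Stream payload after overhead: 64000.0 / 1.03 = 62135.9 Mb.
4 h 16 min = 256 min = 15360 s
Total bitrate budget: 62135.9 Mb / 15360 s = 4.045 Mbps.
Audio: 128 kbps = 0.128 Mbps.
Video: 4.045 − 0.128 = 3.917 Mbps.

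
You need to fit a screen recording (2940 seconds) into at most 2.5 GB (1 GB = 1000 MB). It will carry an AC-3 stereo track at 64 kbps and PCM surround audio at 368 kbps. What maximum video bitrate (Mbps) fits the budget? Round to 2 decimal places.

Budget: 2.5 GB = 20000.0 Mb.
Total bitrate budget: 20000.0 Mb / 2940 s = 6.803 Mbps.
Audio total: 64 + 368 = 432 kbps = 0.432 Mbps.
Video: 6.803 − 0.432 = 6.371 Mbps.

6.37 Mbps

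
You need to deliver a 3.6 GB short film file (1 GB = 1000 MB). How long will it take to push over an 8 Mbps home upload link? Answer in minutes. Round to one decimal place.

File: 3.6 GB = 28800.0 Mb.
At 8 Mbps: 28800.0 / 8 = 3600.0 s ≈ 60 minutes.

60.0 minutes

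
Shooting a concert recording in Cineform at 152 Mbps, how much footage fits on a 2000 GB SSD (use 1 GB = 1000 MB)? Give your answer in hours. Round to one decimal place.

29.2 hours

Capacity: 2000 GB = 16,000,000 Mb.
Recording time: 16,000,000 / 152.000 = 105,263 s ≈ 29.2 hours.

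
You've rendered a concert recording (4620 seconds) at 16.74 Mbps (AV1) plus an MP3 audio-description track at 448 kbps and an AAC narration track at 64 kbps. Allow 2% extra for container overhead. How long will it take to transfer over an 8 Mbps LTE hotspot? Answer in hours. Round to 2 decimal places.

2.82 hours

Audio total: 448 + 64 = 512 kbps = 0.512 Mbps.
Total bitrate: 17.252 Mbps.
File: 17.252 Mbps × 4620 s = 79704.2 Mb.
With 2% container overhead: ×1.02. → 81298.3 Mb.
At 8 Mbps: 81298.3 / 8 = 10162.3 s ≈ 2.82 hours.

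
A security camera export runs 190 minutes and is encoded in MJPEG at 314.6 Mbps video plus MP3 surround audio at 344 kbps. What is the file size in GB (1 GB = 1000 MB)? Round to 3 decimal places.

190 min = 11400 s
Audio: 344 kbps = 0.344 Mbps.
Total bitrate: 314.6 + 0.344 = 314.944 Mbps.
Stream data: 314.944 Mbps × 11400 s = 3590361.6 Mb.
3,590,362 Mb ÷ 8 = 448,795 MB → 448.8 GB.

448.795 GB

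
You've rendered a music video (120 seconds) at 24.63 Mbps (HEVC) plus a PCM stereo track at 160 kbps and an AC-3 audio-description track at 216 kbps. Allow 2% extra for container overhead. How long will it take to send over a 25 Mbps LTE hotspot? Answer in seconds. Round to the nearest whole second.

Audio total: 160 + 216 = 376 kbps = 0.376 Mbps.
Total bitrate: 25.006 Mbps.
File: 25.006 Mbps × 120 s = 3000.7 Mb.
With 2% container overhead: ×1.02. → 3060.7 Mb.
At 25 Mbps: 3060.7 / 25 = 122.4 s ≈ 122 seconds.

122 seconds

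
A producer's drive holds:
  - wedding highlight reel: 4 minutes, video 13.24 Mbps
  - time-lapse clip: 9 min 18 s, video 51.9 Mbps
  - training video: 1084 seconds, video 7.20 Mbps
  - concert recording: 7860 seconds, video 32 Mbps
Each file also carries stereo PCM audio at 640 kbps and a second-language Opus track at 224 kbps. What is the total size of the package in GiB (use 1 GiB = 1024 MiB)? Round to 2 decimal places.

Audio total: 640 + 224 = 864 kbps = 0.864 Mbps.
wedding highlight reel: 14.104 Mbps × 240 s = 3385.0 Mb
time-lapse clip: 52.764 Mbps × 558 s = 29442.3 Mb
training video: 8.064 Mbps × 1084 s = 8741.4 Mb
concert recording: 32.864 Mbps × 7860 s = 258311.0 Mb
Total: 299879.7 Mb = 37485.0 MB.
= 34.91 GiB.

34.91 GiB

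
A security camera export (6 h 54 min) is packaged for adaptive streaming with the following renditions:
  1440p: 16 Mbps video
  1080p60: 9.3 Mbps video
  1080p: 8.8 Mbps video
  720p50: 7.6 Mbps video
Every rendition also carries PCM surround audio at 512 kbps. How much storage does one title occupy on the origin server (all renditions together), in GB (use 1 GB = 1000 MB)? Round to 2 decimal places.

135.84 GB

6 h 54 min = 414 min = 24840 s
Audio: 512 kbps = 0.512 Mbps.
Sum of rendition bitrates: (16+0.512) + (9.3+0.512) + (8.8+0.512) + (7.6+0.512) = 43.748 Mbps.
× 24840 s = 1,086,700 Mb = 135,838 MB = 135.8 GB.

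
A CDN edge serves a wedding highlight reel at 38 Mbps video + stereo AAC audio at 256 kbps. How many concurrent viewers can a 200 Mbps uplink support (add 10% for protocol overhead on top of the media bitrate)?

Audio: 256 kbps = 0.256 Mbps.
Per-viewer media rate: 38.256 Mbps.
On the wire with 10% overhead: 42.082 Mbps.
200 Mbps = 200.0 Mbps; 200.0 / 42.082 = 4.75 → 4 viewers.

4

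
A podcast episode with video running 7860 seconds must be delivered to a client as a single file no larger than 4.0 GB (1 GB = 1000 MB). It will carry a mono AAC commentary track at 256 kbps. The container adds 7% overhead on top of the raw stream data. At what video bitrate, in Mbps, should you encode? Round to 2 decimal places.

Budget: 4.0 GB = 32000.0 Mb.
Stream payload after overhead: 32000.0 / 1.07 = 29906.5 Mb.
Total bitrate budget: 29906.5 Mb / 7860 s = 3.805 Mbps.
Audio: 256 kbps = 0.256 Mbps.
Video: 3.805 − 0.256 = 3.549 Mbps.

3.55 Mbps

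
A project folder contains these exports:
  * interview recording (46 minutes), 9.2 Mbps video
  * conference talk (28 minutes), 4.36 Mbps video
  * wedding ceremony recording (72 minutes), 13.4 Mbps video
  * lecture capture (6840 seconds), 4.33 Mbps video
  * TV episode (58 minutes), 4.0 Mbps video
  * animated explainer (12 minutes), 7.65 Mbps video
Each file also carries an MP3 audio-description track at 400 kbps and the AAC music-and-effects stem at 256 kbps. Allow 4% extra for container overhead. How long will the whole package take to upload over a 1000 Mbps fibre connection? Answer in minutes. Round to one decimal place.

Audio total: 400 + 256 = 656 kbps = 0.656 Mbps.
interview recording: 9.856 Mbps × 2760 s × 1.04 = 28290.7 Mb
conference talk: 5.016 Mbps × 1680 s × 1.04 = 8764.0 Mb
wedding ceremony recording: 14.056 Mbps × 4320 s × 1.04 = 63150.8 Mb
lecture capture: 4.986 Mbps × 6840 s × 1.04 = 35468.4 Mb
TV episode: 4.656 Mbps × 3480 s × 1.04 = 16851.0 Mb
animated explainer: 8.306 Mbps × 720 s × 1.04 = 6219.5 Mb
Total: 158744.4 Mb = 19843.0 MB.
At 1000 Mbps: 158744.4 / 1000 = 159 s ≈ 2.65 minutes.

2.6 minutes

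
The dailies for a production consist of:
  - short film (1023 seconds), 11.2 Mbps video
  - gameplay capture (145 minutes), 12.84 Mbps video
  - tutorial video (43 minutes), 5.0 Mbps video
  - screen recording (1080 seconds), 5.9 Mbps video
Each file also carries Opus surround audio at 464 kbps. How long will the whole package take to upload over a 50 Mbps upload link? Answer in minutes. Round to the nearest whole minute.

Audio: 464 kbps = 0.464 Mbps.
short film: 11.664 Mbps × 1023 s = 11932.3 Mb
gameplay capture: 13.304 Mbps × 8700 s = 115744.8 Mb
tutorial video: 5.464 Mbps × 2580 s = 14097.1 Mb
screen recording: 6.364 Mbps × 1080 s = 6873.1 Mb
Total: 148647.3 Mb = 18580.9 MB.
At 50 Mbps: 148647.3 / 50 = 2973 s ≈ 49.5 minutes.

50 minutes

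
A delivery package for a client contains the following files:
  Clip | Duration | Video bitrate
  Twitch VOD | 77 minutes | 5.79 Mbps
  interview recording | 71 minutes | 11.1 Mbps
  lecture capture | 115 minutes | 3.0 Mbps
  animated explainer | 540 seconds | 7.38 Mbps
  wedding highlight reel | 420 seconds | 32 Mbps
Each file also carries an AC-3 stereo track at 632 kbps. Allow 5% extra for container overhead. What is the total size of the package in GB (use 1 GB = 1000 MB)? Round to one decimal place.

Audio: 632 kbps = 0.632 Mbps.
Twitch VOD: 6.422 Mbps × 4620 s × 1.05 = 31153.1 Mb
interview recording: 11.732 Mbps × 4260 s × 1.05 = 52477.2 Mb
lecture capture: 3.632 Mbps × 6900 s × 1.05 = 26313.8 Mb
animated explainer: 8.012 Mbps × 540 s × 1.05 = 4542.8 Mb
wedding highlight reel: 32.632 Mbps × 420 s × 1.05 = 14390.7 Mb
Total: 128877.7 Mb = 16109.7 MB.
= 16.11 GB.

16.1 GB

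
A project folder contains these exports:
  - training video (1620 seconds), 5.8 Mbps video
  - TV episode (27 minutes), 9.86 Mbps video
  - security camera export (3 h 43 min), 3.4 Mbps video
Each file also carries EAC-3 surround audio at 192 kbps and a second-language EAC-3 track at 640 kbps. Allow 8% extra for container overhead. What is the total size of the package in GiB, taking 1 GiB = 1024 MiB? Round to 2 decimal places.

10.65 GiB

Audio total: 192 + 640 = 832 kbps = 0.832 Mbps.
training video: 6.632 Mbps × 1620 s × 1.08 = 11603.3 Mb
TV episode: 10.692 Mbps × 1620 s × 1.08 = 18706.7 Mb
security camera export: 4.232 Mbps × 13380 s × 1.08 = 61154.1 Mb
Total: 91464.2 Mb = 11433.0 MB.
= 10.65 GiB.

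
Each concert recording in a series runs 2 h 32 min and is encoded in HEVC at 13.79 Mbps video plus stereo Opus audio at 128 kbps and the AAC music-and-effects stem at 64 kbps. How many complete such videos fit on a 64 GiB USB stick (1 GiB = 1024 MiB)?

4

2 h 32 min = 152 min = 9120 s
Audio total: 128 + 64 = 192 kbps = 0.192 Mbps.
Total bitrate: 13.982 Mbps.
Per item: 13.982 Mbps × 9120 s = 127,516 Mb = 15,939 MB.
Capacity: 64 GiB = 549,756 Mb; 4.31 items → 4 complete.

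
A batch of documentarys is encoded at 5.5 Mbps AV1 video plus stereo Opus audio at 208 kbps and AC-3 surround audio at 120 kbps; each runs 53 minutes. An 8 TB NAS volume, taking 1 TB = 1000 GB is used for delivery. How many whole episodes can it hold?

3453

53 min = 3180 s
Audio total: 208 + 120 = 328 kbps = 0.328 Mbps.
Total bitrate: 5.828 Mbps.
Per item: 5.828 Mbps × 3180 s = 18,533 Mb = 2,317 MB.
Capacity: 8 TB = 64,000,000 Mb; 3453.29 items → 3453 complete.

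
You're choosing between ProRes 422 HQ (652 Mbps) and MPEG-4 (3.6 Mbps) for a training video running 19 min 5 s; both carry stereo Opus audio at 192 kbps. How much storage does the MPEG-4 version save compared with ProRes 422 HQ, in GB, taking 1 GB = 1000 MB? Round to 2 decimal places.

92.80 GB

19 min 5 s = 1145 s
Audio: 192 kbps = 0.192 Mbps.
ProRes 422 HQ: 652.192 Mbps × 1145 s = 746759.8 Mb = 93.345 GB.
MPEG-4: 3.792 Mbps × 1145 s = 4341.8 Mb = 0.543 GB.
Saving: 93.345 − 0.543 = 92.802 GB.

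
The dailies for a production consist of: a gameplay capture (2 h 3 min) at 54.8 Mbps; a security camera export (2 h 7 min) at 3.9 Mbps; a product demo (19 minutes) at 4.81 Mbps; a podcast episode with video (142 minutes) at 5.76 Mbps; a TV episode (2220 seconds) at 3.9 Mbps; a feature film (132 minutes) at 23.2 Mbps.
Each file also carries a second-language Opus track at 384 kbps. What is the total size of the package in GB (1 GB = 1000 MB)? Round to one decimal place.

86.8 GB

Audio: 384 kbps = 0.384 Mbps.
gameplay capture: 55.184 Mbps × 7380 s = 407257.9 Mb
security camera export: 4.284 Mbps × 7620 s = 32644.1 Mb
product demo: 5.194 Mbps × 1140 s = 5921.2 Mb
podcast episode with video: 6.144 Mbps × 8520 s = 52346.9 Mb
TV episode: 4.284 Mbps × 2220 s = 9510.5 Mb
feature film: 23.584 Mbps × 7920 s = 186785.3 Mb
Total: 694465.8 Mb = 86808.2 MB.
= 86.81 GB.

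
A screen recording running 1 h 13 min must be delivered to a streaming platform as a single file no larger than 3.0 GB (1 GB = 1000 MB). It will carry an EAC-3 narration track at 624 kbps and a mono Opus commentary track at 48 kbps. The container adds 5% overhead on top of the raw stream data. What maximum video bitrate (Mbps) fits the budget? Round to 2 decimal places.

4.55 Mbps

Budget: 3.0 GB = 24000.0 Mb.
Stream payload after overhead: 24000.0 / 1.05 = 22857.1 Mb.
1 h 13 min = 73 min = 4380 s
Total bitrate budget: 22857.1 Mb / 4380 s = 5.219 Mbps.
Audio total: 624 + 48 = 672 kbps = 0.672 Mbps.
Video: 5.219 − 0.672 = 4.547 Mbps.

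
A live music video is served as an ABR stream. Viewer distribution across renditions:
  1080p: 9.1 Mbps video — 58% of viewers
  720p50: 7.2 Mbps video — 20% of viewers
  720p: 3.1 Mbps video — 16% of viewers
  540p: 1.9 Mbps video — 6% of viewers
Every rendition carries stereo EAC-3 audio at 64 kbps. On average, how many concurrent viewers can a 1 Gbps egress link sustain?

Audio: 64 kbps = 0.064 Mbps.
Average per-viewer bitrate: 0.58×9.164 + 0.20×7.264 + 0.16×3.164 + 0.06×1.964 = 7.392 Mbps.
1 Gbps = 1,000 Mbps; 1,000 / 7.392 = 135.28 → 135.

135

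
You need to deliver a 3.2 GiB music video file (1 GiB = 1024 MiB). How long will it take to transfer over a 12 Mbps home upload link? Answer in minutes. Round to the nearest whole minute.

38 minutes

File: 3.2 GiB = 27487.8 Mb.
At 12 Mbps: 27487.8 / 12 = 2290.6 s ≈ 38.2 minutes.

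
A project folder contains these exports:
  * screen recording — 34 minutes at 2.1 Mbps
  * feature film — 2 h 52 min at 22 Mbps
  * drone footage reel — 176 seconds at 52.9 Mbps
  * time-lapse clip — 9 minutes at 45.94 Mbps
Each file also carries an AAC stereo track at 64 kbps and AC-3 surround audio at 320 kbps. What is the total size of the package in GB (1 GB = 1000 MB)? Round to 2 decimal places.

Audio total: 64 + 320 = 384 kbps = 0.384 Mbps.
screen recording: 2.484 Mbps × 2040 s = 5067.4 Mb
feature film: 22.384 Mbps × 10320 s = 231002.9 Mb
drone footage reel: 53.284 Mbps × 176 s = 9378.0 Mb
time-lapse clip: 46.324 Mbps × 540 s = 25015.0 Mb
Total: 270463.2 Mb = 33807.9 MB.
= 33.81 GB.

33.81 GB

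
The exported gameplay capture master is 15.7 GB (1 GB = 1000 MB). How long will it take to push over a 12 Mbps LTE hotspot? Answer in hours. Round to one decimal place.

2.9 hours

File: 15.7 GB = 125600.0 Mb.
At 12 Mbps: 125600.0 / 12 = 10466.7 s ≈ 2.91 hours.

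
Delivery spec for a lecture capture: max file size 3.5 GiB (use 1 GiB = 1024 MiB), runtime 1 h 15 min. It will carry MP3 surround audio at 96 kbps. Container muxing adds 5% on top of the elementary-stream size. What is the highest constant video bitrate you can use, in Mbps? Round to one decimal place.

6.3 Mbps

Budget: 3.5 GiB = 30064.8 Mb.
Stream payload after overhead: 30064.8 / 1.05 = 28633.1 Mb.
1 h 15 min = 75 min = 4500 s
Total bitrate budget: 28633.1 Mb / 4500 s = 6.363 Mbps.
Audio: 96 kbps = 0.096 Mbps.
Video: 6.363 − 0.096 = 6.267 Mbps.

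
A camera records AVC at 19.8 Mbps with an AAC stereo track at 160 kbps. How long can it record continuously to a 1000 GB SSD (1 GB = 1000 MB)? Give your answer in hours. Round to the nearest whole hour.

Audio: 160 kbps = 0.160 Mbps.
Total bitrate: 19.8 + 0.160 = 19.960 Mbps.
Capacity: 1000 GB = 8,000,000 Mb.
Recording time: 8,000,000 / 19.960 = 400,802 s ≈ 111 hours.

111 hours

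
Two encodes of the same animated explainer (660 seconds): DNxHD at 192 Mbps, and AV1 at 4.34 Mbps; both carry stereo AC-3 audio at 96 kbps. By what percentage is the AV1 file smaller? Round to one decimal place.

97.7%

Audio: 96 kbps = 0.096 Mbps.
DNxHD: 192.096 Mbps × 660 s = 126783.4 Mb = 15.848 GB.
AV1: 4.436 Mbps × 660 s = 2927.8 Mb = 0.366 GB.
Reduction: (1 − 0.366/15.848) × 100 = 97.69%.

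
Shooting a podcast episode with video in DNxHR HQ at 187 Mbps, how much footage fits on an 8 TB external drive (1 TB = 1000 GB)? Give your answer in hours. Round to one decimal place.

Capacity: 8 TB = 64,000,000 Mb.
Recording time: 64,000,000 / 187.000 = 342,246 s ≈ 95.1 hours.

95.1 hours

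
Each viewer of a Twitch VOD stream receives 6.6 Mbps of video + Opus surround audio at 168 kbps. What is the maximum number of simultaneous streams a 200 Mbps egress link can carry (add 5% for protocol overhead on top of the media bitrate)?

Audio: 168 kbps = 0.168 Mbps.
Per-viewer media rate: 6.768 Mbps.
On the wire with 5% overhead: 7.106 Mbps.
200 Mbps = 200.0 Mbps; 200.0 / 7.106 = 28.14 → 28 viewers.

28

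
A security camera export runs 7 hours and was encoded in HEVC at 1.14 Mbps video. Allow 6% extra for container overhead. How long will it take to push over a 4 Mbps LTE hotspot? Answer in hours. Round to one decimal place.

7 h = 25200 s
File: 1.140 Mbps × 25200 s = 28728.0 Mb.
With 6% container overhead: ×1.06. → 30451.7 Mb.
At 4 Mbps: 30451.7 / 4 = 7612.9 s ≈ 2.11 hours.

2.1 hours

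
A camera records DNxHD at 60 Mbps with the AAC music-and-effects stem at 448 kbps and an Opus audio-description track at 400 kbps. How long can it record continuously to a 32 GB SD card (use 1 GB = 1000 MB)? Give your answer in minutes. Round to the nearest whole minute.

70 minutes

Audio total: 448 + 400 = 848 kbps = 0.848 Mbps.
Total bitrate: 60 + 0.848 = 60.848 Mbps.
Capacity: 32 GB = 256,000 Mb.
Recording time: 256,000 / 60.848 = 4,207 s ≈ 70.1 minutes.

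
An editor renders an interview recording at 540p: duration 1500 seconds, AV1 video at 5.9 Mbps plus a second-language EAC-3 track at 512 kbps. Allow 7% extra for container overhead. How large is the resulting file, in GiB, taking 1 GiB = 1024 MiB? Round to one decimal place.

1.2 GiB

Audio: 512 kbps = 0.512 Mbps.
Total bitrate: 5.9 + 0.512 = 6.412 Mbps.
Stream data: 6.412 Mbps × 1500 s = 9618.0 Mb.
With 7% container overhead: ×1.07.
10,291 Mb = 1,286,407,500 bytes ÷ 1,073,741,824 = 1.198 GiB.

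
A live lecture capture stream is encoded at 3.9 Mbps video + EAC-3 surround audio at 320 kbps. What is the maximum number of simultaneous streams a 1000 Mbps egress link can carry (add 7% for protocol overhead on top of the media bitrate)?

Audio: 320 kbps = 0.320 Mbps.
Per-viewer media rate: 4.220 Mbps.
On the wire with 7% overhead: 4.515 Mbps.
1000 Mbps = 1,000 Mbps; 1,000 / 4.515 = 221.46 → 221 viewers.

221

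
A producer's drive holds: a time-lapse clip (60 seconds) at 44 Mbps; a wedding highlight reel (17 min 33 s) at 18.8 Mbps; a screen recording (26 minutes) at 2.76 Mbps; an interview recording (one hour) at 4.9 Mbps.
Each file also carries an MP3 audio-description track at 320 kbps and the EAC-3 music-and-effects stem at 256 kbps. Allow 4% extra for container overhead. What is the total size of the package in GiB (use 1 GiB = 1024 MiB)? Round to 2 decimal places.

Audio total: 320 + 256 = 576 kbps = 0.576 Mbps.
time-lapse clip: 44.576 Mbps × 60 s × 1.04 = 2781.5 Mb
wedding highlight reel: 19.376 Mbps × 1053 s × 1.04 = 21219.0 Mb
screen recording: 3.336 Mbps × 1560 s × 1.04 = 5412.3 Mb
interview recording: 5.476 Mbps × 3600 s × 1.04 = 20502.1 Mb
Total: 49915.1 Mb = 6239.4 MB.
= 5.811 GiB.

5.81 GiB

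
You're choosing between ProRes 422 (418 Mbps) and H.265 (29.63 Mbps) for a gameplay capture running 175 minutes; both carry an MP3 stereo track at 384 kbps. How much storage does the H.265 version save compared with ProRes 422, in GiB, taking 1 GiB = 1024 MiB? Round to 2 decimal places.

175 min = 10500 s
Audio: 384 kbps = 0.384 Mbps.
ProRes 422: 418.384 Mbps × 10500 s = 4393032.0 Mb = 511.416 GiB.
H.265: 30.014 Mbps × 10500 s = 315147.0 Mb = 36.688 GiB.
Saving: 511.416 − 36.688 = 474.728 GiB.

474.73 GiB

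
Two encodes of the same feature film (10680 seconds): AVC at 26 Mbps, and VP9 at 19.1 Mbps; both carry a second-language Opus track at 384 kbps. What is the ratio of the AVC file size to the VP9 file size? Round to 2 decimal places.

1.35

Audio: 384 kbps = 0.384 Mbps.
AVC: 26.384 Mbps × 10680 s = 281781.1 Mb = 35.223 GB.
VP9: 19.484 Mbps × 10680 s = 208089.1 Mb = 26.011 GB.
Ratio: 35.223 / 26.011 = 1.354.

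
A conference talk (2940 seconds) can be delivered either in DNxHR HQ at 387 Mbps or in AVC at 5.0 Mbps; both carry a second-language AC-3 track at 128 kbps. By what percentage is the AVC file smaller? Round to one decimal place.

Audio: 128 kbps = 0.128 Mbps.
DNxHR HQ: 387.128 Mbps × 2940 s = 1138156.3 Mb = 142.270 GB.
AVC: 5.128 Mbps × 2940 s = 15076.3 Mb = 1.885 GB.
Reduction: (1 − 1.885/142.270) × 100 = 98.68%.

98.7%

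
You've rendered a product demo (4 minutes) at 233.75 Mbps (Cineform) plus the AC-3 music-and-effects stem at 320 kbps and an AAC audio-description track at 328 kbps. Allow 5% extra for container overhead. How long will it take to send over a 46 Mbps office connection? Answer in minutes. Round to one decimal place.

4 min = 240 s
Audio total: 320 + 328 = 648 kbps = 0.648 Mbps.
Total bitrate: 234.398 Mbps.
File: 234.398 Mbps × 240 s = 56255.5 Mb.
With 5% container overhead: ×1.05. → 59068.3 Mb.
At 46 Mbps: 59068.3 / 46 = 1284.1 s ≈ 21.4 minutes.

21.4 minutes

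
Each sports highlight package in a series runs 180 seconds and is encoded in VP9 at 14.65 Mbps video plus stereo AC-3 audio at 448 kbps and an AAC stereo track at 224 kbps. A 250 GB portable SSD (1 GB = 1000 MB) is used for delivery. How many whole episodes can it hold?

Audio total: 448 + 224 = 672 kbps = 0.672 Mbps.
Total bitrate: 15.322 Mbps.
Per item: 15.322 Mbps × 180 s = 2,758 Mb = 344.7 MB.
Capacity: 250 GB = 2,000,000 Mb; 725.17 items → 725 complete.

725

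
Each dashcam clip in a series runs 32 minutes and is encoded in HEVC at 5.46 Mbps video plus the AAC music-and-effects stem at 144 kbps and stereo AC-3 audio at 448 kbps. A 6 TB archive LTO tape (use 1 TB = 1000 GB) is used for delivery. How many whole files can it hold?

4130

32 min = 1920 s
Audio total: 144 + 448 = 592 kbps = 0.592 Mbps.
Total bitrate: 6.052 Mbps.
Per item: 6.052 Mbps × 1920 s = 11,620 Mb = 1,452 MB.
Capacity: 6 TB = 48,000,000 Mb; 4130.87 items → 4130 complete.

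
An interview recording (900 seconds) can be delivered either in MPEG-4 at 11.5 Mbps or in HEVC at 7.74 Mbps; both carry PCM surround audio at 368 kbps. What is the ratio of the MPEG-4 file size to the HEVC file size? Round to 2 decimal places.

1.46

Audio: 368 kbps = 0.368 Mbps.
MPEG-4: 11.868 Mbps × 900 s = 10681.2 Mb = 1.335 GB.
HEVC: 8.108 Mbps × 900 s = 7297.2 Mb = 0.912 GB.
Ratio: 1.335 / 0.912 = 1.464.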